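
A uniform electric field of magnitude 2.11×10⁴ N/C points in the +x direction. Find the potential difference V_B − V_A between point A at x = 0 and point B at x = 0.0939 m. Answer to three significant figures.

In a uniform field, potential decreases in the direction of E: V_B − V_A = −E·Δx.
V_B − V_A = −(2.11×10⁴ V/m)(0.0939 m) = -1980 V.

-1980 V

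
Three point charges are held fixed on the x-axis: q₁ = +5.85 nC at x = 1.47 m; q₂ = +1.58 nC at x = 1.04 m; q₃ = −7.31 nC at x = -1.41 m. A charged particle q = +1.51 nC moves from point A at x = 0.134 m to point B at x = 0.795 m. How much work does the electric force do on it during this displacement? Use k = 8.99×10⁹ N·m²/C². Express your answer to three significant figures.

The work done by the electric force is W_field = −ΔU = −q(V_B − V_A) = q(V_A − V_B).
At A: distances to the source charges are 1.34 m, 0.906 m, 1.54 m; V_A = Σ kqᵢ/rᵢ = 12.5 V.
At B: distances to the source charges are 0.675 m, 0.245 m, 2.21 m; V_B = Σ kqᵢ/rᵢ = 106 V.
ΔV = V_B − V_A = 93.6 V.
W_field = −qΔV = −(1.51×10⁻⁹ C)(93.6 V) = -1.41×10⁻⁷ J.

-1.41×10⁻⁷ J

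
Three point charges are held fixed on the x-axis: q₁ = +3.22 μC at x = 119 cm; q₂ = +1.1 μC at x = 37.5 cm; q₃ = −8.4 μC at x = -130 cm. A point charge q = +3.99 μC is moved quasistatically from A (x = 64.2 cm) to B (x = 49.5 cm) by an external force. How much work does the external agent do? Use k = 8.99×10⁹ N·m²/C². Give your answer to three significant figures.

For quasistatic motion the external work equals the change in potential energy: W_ext = qΔV = q(V_B − V_A).
At A: distances to the source charges are 0.548 m, 0.267 m, 1.94 m; V_A = Σ kqᵢ/rᵢ = 5.10×10⁴ V.
At B: distances to the source charges are 0.695 m, 0.120 m, 1.79 m; V_B = Σ kqᵢ/rᵢ = 8.20×10⁴ V.
ΔV = V_B − V_A = 3.10×10⁴ V.
W_ext = qΔV = (3.99×10⁻⁶ C)(3.10×10⁴ V) = 0.124 J.

0.124 J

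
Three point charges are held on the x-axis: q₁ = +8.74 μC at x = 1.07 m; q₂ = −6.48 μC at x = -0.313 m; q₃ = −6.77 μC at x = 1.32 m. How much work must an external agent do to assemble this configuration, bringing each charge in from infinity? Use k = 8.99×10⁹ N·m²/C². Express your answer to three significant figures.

-2.25 J

The work to assemble the configuration equals its total potential energy, U = Σ kqᵢqⱼ/rᵢⱼ over all pairs.
Pair separations: r₁₂ = 1.38 m, r₁₃ = 0.250 m, r₂₃ = 1.63 m.
U = (-0.368) + (-2.13) + (0.242) = -2.25 J.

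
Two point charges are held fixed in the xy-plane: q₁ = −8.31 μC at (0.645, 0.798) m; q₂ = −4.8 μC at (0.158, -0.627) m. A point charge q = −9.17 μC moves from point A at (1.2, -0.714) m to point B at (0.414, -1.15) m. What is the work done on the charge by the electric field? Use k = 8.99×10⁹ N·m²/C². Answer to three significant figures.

The work done by the electric force is W_field = −ΔU = −q(V_B − V_A) = q(V_A − V_B).
At A: distances to the source charges are 1.61 m, 1.05 m; V_A = Σ kqᵢ/rᵢ = -8.77×10⁴ V.
At B: distances to the source charges are 1.96 m, 0.582 m; V_B = Σ kqᵢ/rᵢ = -1.12×10⁵ V.
ΔV = V_B − V_A = -2.45×10⁴ V.
W_field = −qΔV = −(-9.17×10⁻⁶ C)(-2.45×10⁴ V) = -0.225 J.

-0.225 J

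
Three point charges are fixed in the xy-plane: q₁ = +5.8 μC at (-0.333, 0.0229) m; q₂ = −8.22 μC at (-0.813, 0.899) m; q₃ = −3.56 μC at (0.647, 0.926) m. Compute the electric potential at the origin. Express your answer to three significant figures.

6.69×10⁴ V

The total potential is the scalar sum of each charge's contribution, V = Σ kqᵢ/rᵢ.
Distances from the field point to each charge: r₁ = 0.334 m, r₂ = 1.21 m, r₃ = 1.13 m.
V = k[(5.80×10⁻⁶)/(0.334) + (-8.22×10⁻⁶)/(1.21) + (-3.56×10⁻⁶)/(1.13)] = 6.69×10⁴ V.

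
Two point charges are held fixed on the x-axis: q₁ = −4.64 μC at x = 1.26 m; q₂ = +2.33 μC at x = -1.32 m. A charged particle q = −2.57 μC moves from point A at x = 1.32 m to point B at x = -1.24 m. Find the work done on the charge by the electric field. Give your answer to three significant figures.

2.40 J

The work done by the electric force is W_field = −ΔU = −q(V_B − V_A) = q(V_A − V_B).
At A: distances to the source charges are 0.0600 m, 2.64 m; V_A = Σ kqᵢ/rᵢ = -6.87×10⁵ V.
At B: distances to the source charges are 2.50 m, 0.0800 m; V_B = Σ kqᵢ/rᵢ = 2.45×10⁵ V.
ΔV = V_B − V_A = 9.32×10⁵ V.
W_field = −qΔV = −(-2.57×10⁻⁶ C)(9.32×10⁵ V) = 2.40 J.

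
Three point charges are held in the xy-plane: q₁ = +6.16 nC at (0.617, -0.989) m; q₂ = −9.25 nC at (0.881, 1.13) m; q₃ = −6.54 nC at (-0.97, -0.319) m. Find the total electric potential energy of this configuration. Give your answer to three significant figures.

The work to assemble the configuration equals its total potential energy, U = Σ kqᵢqⱼ/rᵢⱼ over all pairs.
Pair separations: r₁₂ = 2.14 m, r₁₃ = 1.72 m, r₂₃ = 2.35 m.
U = (-2.40×10⁻⁷) + (-2.10×10⁻⁷) + (2.31×10⁻⁷) = -2.19×10⁻⁷ J.

-2.19×10⁻⁷ J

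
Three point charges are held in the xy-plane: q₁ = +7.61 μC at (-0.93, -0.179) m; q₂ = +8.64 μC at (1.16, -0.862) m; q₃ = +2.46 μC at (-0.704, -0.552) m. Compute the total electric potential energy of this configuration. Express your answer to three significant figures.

0.756 J

The work to assemble the configuration equals its total potential energy, U = Σ kqᵢqⱼ/rᵢⱼ over all pairs.
Pair separations: r₁₂ = 2.20 m, r₁₃ = 0.436 m, r₂₃ = 1.89 m.
U = (0.269) + (0.386) + (0.101) = 0.756 J.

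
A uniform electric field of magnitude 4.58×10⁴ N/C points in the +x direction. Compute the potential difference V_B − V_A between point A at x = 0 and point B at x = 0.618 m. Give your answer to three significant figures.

-2.83×10⁴ V

In a uniform field, potential decreases in the direction of E: V_B − V_A = −E·Δx.
V_B − V_A = −(4.58×10⁴ V/m)(0.618 m) = -2.83×10⁴ V.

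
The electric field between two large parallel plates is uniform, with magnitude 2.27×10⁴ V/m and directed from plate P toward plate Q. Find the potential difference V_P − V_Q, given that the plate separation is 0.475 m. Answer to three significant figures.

1.08×10⁴ V

In a uniform field, potential decreases in the direction of E: ΔV = −E·d for a displacement d parallel to E.
Going from Q to P is a displacement of 0.475 m opposite to the field, so V_P − V_Q = +Ed = 1.08×10⁴ V.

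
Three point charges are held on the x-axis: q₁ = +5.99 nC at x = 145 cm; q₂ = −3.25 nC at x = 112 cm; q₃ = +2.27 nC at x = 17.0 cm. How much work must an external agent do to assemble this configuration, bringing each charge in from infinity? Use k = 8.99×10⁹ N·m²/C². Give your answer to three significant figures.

The work to assemble the configuration equals its total potential energy, U = Σ kqᵢqⱼ/rᵢⱼ over all pairs.
Pair separations: r₁₂ = 0.330 m, r₁₃ = 1.28 m, r₂₃ = 0.950 m.
U = (-5.30×10⁻⁷) + (9.55×10⁻⁸) + (-6.98×10⁻⁸) = -5.05×10⁻⁷ J.

-5.05×10⁻⁷ J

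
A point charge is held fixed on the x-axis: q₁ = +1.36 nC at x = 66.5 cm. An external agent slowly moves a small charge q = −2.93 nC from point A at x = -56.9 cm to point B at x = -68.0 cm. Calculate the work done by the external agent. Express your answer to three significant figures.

For quasistatic motion the external work equals the change in potential energy: W_ext = qΔV = q(V_B − V_A).
At A: distance to the source charge is 1.23 m; V_A = kq₁/r = 9.91 V.
At B: distance to the source charge is 1.35 m; V_B = kq₁/r = 9.09 V.
ΔV = V_B − V_A = -0.818 V.
W_ext = qΔV = (-2.93×10⁻⁹ C)(-0.818 V) = 2.40×10⁻⁹ J.

2.40×10⁻⁹ J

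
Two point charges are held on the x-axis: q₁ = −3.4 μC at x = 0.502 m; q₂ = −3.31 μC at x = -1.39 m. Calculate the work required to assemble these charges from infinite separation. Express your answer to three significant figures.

The work to assemble the configuration equals its total potential energy, U = Σ kqᵢqⱼ/rᵢⱼ over all pairs.
Pair separations: r₁₂ = 1.89 m.
U = (0.0535) = 0.0535 J.

0.0535 J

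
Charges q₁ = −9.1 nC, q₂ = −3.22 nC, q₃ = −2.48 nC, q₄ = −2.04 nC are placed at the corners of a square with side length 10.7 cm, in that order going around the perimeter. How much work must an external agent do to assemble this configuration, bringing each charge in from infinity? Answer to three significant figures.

6.85×10⁻⁶ J

The assembly work is the sum of pairwise potential energies, U = Σ_{i<j} kqᵢqⱼ/rᵢⱼ.
The four side pairs have separation 0.107 m and the two diagonal pairs 0.151 m.
Summing all 6 pair terms gives U = 6.85×10⁻⁶ J.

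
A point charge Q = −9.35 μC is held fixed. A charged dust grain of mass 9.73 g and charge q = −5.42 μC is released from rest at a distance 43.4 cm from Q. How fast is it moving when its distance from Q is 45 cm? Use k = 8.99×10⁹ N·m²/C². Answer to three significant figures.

Only the electrostatic force acts, so mechanical energy is conserved: ½mv² = U₁ − U₂ = kQq(1/r₁ − 1/r₂).
U₁ − U₂ = (8.99×10⁹ N·m²/C²)(-9.35×10⁻⁶ C)(-5.42×10⁻⁶ C)(1/0.434 − 1/0.450) = 0.0373 J.
v = √(2·0.0373/9.73×10⁻³) = 2.77 m/s.

2.77 m/s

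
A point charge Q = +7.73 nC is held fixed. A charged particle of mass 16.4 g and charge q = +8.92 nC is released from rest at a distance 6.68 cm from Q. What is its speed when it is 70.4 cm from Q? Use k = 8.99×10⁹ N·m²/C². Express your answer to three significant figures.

Only the electrostatic force acts, so mechanical energy is conserved: ½mv² = U₁ − U₂ = kQq(1/r₁ − 1/r₂).
U₁ − U₂ = (8.99×10⁹ N·m²/C²)(7.73×10⁻⁹ C)(8.92×10⁻⁹ C)(1/0.0668 − 1/0.704) = 8.40×10⁻⁶ J.
v = √(2·8.40×10⁻⁶/0.0164) = 0.0320 m/s.

0.0320 m/s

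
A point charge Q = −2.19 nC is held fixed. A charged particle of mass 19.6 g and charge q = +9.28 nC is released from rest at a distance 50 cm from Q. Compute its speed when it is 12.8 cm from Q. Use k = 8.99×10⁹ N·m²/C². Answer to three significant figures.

0.0104 m/s

Only the electrostatic force acts, so mechanical energy is conserved: ½mv² = U₁ − U₂ = kQq(1/r₁ − 1/r₂).
U₁ − U₂ = (8.99×10⁹ N·m²/C²)(-2.19×10⁻⁹ C)(9.28×10⁻⁹ C)(1/0.500 − 1/0.128) = 1.06×10⁻⁶ J.
v = √(2·1.06×10⁻⁶/0.0196) = 0.0104 m/s.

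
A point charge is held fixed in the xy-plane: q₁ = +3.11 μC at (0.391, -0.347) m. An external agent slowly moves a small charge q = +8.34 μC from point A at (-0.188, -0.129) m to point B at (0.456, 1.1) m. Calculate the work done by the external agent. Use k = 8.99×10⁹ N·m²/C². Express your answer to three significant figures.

For quasistatic motion the external work equals the change in potential energy: W_ext = qΔV = q(V_B − V_A).
At A: distance to the source charge is 0.619 m; V_A = kq₁/r = 4.52×10⁴ V.
At B: distance to the source charge is 1.45 m; V_B = kq₁/r = 1.93×10⁴ V.
ΔV = V_B − V_A = -2.59×10⁴ V.
W_ext = qΔV = (8.34×10⁻⁶ C)(-2.59×10⁴ V) = -0.216 J.

-0.216 J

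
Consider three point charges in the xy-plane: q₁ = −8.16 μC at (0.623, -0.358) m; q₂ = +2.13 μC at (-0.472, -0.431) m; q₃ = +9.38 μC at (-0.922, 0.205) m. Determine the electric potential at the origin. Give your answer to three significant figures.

1.71×10⁴ V

Electric potential is a scalar, so the contributions from each charge add algebraically: V = Σ kqᵢ/rᵢ.
Distances from the field point to each charge: r₁ = 0.719 m, r₂ = 0.639 m, r₃ = 0.945 m.
V = k[(-8.16×10⁻⁶)/(0.719) + (2.13×10⁻⁶)/(0.639) + (9.38×10⁻⁶)/(0.945)] = 1.71×10⁴ V.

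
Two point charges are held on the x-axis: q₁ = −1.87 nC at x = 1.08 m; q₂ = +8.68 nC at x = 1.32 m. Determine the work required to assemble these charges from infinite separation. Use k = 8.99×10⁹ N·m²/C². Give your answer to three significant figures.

The assembly work is the sum of pairwise potential energies, U = Σ_{i<j} kqᵢqⱼ/rᵢⱼ.
Pair separations: r₁₂ = 0.240 m.
U = (-6.08×10⁻⁷) = -6.08×10⁻⁷ J.

-6.08×10⁻⁷ J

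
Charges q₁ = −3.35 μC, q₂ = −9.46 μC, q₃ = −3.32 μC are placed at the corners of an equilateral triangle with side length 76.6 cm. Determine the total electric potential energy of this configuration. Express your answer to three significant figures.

0.871 J

The work to assemble the configuration equals its total potential energy, U = Σ kqᵢqⱼ/rᵢⱼ over all pairs.
All three pair separations equal the side length, 0.766 m.
U = (0.372) + (0.131) + (0.369) = 0.871 J.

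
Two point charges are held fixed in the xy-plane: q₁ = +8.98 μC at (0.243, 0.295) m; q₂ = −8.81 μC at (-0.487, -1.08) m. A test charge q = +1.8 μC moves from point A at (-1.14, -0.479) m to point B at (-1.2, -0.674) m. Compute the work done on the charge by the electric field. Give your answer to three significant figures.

The work done by the electric force is W_field = −ΔU = −q(V_B − V_A) = q(V_A − V_B).
At A: distances to the source charges are 1.58 m, 0.887 m; V_A = Σ kqᵢ/rᵢ = -3.83×10⁴ V.
At B: distances to the source charges are 1.74 m, 0.820 m; V_B = Σ kqᵢ/rᵢ = -5.01×10⁴ V.
ΔV = V_B − V_A = -1.18×10⁴ V.
W_field = −qΔV = −(1.80×10⁻⁶ C)(-1.18×10⁴ V) = 0.0212 J.

0.0212 J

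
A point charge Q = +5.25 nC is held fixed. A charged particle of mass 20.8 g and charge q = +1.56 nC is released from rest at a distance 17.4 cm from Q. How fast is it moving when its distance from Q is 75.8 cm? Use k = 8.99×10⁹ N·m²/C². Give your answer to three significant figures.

Only the electrostatic force acts, so mechanical energy is conserved: ½mv² = U₁ − U₂ = kQq(1/r₁ − 1/r₂).
U₁ − U₂ = (8.99×10⁹ N·m²/C²)(5.25×10⁻⁹ C)(1.56×10⁻⁹ C)(1/0.174 − 1/0.758) = 3.26×10⁻⁷ J.
v = √(2·3.26×10⁻⁷/0.0208) = 5.60×10⁻³ m/s.

5.60×10⁻³ m/s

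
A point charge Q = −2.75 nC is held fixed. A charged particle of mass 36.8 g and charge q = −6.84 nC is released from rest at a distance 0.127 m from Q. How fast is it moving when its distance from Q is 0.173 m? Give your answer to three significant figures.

4.39×10⁻³ m/s

Only the electrostatic force acts, so mechanical energy is conserved: ½mv² = U₁ − U₂ = kQq(1/r₁ − 1/r₂).
U₁ − U₂ = (8.99×10⁹ N·m²/C²)(-2.75×10⁻⁹ C)(-6.84×10⁻⁹ C)(1/0.127 − 1/0.173) = 3.54×10⁻⁷ J.
v = √(2·3.54×10⁻⁷/0.0368) = 4.39×10⁻³ m/s.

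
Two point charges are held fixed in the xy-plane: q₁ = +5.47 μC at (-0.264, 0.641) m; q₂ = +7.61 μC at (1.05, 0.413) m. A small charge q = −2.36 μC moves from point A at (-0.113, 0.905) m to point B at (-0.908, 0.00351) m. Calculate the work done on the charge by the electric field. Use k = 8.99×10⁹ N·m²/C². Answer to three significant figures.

The work done by the electric force is W_field = −ΔU = −q(V_B − V_A) = q(V_A − V_B).
At A: distances to the source charges are 0.304 m, 1.26 m; V_A = Σ kqᵢ/rᵢ = 2.16×10⁵ V.
At B: distances to the source charges are 0.906 m, 2.00 m; V_B = Σ kqᵢ/rᵢ = 8.85×10⁴ V.
ΔV = V_B − V_A = -1.27×10⁵ V.
W_field = −qΔV = −(-2.36×10⁻⁶ C)(-1.27×10⁵ V) = -0.301 J.

-0.301 J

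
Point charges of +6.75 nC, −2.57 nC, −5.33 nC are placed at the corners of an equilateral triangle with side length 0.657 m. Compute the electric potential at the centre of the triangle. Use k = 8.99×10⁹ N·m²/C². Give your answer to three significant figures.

-27.3 V

Electric potential is a scalar, so the contributions from each charge add algebraically: V = Σ kqᵢ/rᵢ.
The distance from each vertex to the centroid is a/√3 = 0.379 m.
V = k[(6.75×10⁻⁹)/(0.379) + (-2.57×10⁻⁹)/(0.379) + (-5.33×10⁻⁹)/(0.379)] = -27.3 V.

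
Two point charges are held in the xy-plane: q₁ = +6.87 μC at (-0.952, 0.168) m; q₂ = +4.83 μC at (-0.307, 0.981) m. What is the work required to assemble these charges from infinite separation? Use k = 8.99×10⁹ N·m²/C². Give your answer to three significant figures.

The assembly work is the sum of pairwise potential energies, U = Σ_{i<j} kqᵢqⱼ/rᵢⱼ.
Pair separations: r₁₂ = 1.04 m.
U = (0.287) = 0.287 J.

0.287 J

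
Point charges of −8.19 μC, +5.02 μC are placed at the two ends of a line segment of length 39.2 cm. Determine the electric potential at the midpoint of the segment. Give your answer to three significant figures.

The total potential is the scalar sum of each charge's contribution, V = Σ kqᵢ/rᵢ.
Each charge is 0.196 m from the midpoint.
V = k[(-8.19×10⁻⁶)/(0.196) + (5.02×10⁻⁶)/(0.196)] = -1.45×10⁵ V.

-1.45×10⁵ V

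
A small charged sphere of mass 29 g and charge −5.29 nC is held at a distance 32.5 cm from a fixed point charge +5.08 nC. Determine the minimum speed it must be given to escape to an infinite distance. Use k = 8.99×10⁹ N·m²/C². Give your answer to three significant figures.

To just escape, total mechanical energy must reach zero at infinity: ½mv²_min + U = 0, so ½mv²_min = −U = |kQq|/r.
|U| = |kQq|/r = (8.99×10⁹ N·m²/C²)(5.08×10⁻⁹)(5.29×10⁻⁹)/(0.325) = 7.43×10⁻⁷ J.
v_min = √(2|U|/m) = √(2·7.43×10⁻⁷/0.0290) = 7.16×10⁻³ m/s.

7.16×10⁻³ m/s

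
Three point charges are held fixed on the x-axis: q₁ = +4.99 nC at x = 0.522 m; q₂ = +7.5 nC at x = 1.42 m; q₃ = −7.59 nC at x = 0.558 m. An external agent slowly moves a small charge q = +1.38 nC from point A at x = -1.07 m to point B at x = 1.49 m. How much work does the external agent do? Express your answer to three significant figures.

For quasistatic motion the external work equals the change in potential energy: W_ext = qΔV = q(V_B − V_A).
At A: distances to the source charges are 1.59 m, 2.49 m, 1.63 m; V_A = Σ kqᵢ/rᵢ = 13.3 V.
At B: distances to the source charges are 0.968 m, 0.0700 m, 0.932 m; V_B = Σ kqᵢ/rᵢ = 936 V.
ΔV = V_B − V_A = 923 V.
W_ext = qΔV = (1.38×10⁻⁹ C)(923 V) = 1.27×10⁻⁶ J.

1.27×10⁻⁶ J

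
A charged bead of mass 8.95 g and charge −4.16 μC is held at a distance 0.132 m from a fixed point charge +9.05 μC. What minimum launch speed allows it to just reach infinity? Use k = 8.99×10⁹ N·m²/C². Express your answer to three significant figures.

To just escape, total mechanical energy must reach zero at infinity: ½mv²_min + U = 0, so ½mv²_min = −U = |kQq|/r.
|U| = |kQq|/r = (8.99×10⁹ N·m²/C²)(9.05×10⁻⁶)(4.16×10⁻⁶)/(0.132) = 2.56 J.
v_min = √(2|U|/m) = √(2·2.56/8.95×10⁻³) = 23.9 m/s.

23.9 m/s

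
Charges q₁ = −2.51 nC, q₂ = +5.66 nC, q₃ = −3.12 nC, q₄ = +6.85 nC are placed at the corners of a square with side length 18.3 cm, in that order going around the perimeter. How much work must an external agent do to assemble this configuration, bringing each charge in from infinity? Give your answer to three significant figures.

The assembly work is the sum of pairwise potential energies, U = Σ_{i<j} kqᵢqⱼ/rᵢⱼ.
The four side pairs have separation 0.183 m and the two diagonal pairs 0.259 m.
Summing all 6 pair terms gives U = -1.84×10⁻⁶ J.

-1.84×10⁻⁶ J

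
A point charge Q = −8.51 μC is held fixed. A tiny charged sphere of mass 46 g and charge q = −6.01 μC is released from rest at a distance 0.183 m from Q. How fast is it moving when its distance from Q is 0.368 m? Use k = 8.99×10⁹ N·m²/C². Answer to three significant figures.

7.41 m/s

Only the electrostatic force acts, so mechanical energy is conserved: ½mv² = U₁ − U₂ = kQq(1/r₁ − 1/r₂).
U₁ − U₂ = (8.99×10⁹ N·m²/C²)(-8.51×10⁻⁶ C)(-6.01×10⁻⁶ C)(1/0.183 − 1/0.368) = 1.26 J.
v = √(2·1.26/0.0460) = 7.41 m/s.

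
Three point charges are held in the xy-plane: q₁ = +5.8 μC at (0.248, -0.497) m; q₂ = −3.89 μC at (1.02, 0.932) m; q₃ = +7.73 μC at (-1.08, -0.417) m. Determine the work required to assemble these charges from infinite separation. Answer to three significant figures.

The assembly work is the sum of pairwise potential energies, U = Σ_{i<j} kqᵢqⱼ/rᵢⱼ.
Pair separations: r₁₂ = 1.62 m, r₁₃ = 1.33 m, r₂₃ = 2.50 m.
U = (-0.125) + (0.303) + (-0.108) = 0.0698 J.

0.0698 J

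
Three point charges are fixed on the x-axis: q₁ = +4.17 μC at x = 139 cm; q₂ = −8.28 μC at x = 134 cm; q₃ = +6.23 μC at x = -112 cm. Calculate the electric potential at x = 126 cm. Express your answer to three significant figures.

The total potential is the scalar sum of each charge's contribution, V = Σ kqᵢ/rᵢ.
Distances from the field point to each charge: r₁ = 0.130 m, r₂ = 0.0800 m, r₃ = 2.38 m.
V = k[(4.17×10⁻⁶)/(0.130) + (-8.28×10⁻⁶)/(0.0800) + (6.23×10⁻⁶)/(2.38)] = -6.19×10⁵ V.

-6.19×10⁵ V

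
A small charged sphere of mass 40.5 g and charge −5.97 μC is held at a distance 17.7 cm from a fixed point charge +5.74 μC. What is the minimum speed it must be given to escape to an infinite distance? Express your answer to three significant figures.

To just escape, total mechanical energy must reach zero at infinity: ½mv²_min + U = 0, so ½mv²_min = −U = |kQq|/r.
|U| = |kQq|/r = (8.99×10⁹ N·m²/C²)(5.74×10⁻⁶)(5.97×10⁻⁶)/(0.177) = 1.74 J.
v_min = √(2|U|/m) = √(2·1.74/0.0405) = 9.27 m/s.

9.27 m/s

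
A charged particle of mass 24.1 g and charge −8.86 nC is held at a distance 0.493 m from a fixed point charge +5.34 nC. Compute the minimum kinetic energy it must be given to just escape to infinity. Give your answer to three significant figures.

To just escape, total mechanical energy must reach zero at infinity: ½mv²_min + U = 0, so ½mv²_min = −U = |kQq|/r.
|U| = |kQq|/r = (8.99×10⁹ N·m²/C²)(5.34×10⁻⁹)(8.86×10⁻⁹)/(0.493) = 8.63×10⁻⁷ J.

8.63×10⁻⁷ J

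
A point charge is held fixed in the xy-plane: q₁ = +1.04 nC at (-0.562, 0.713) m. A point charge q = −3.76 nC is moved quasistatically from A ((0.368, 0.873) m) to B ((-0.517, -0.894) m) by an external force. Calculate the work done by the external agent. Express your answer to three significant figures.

For quasistatic motion the external work equals the change in potential energy: W_ext = qΔV = q(V_B − V_A).
At A: distance to the source charge is 0.944 m; V_A = kq₁/r = 9.91 V.
At B: distance to the source charge is 1.61 m; V_B = kq₁/r = 5.82 V.
ΔV = V_B − V_A = -4.09 V.
W_ext = qΔV = (-3.76×10⁻⁹ C)(-4.09 V) = 1.54×10⁻⁸ J.

1.54×10⁻⁸ J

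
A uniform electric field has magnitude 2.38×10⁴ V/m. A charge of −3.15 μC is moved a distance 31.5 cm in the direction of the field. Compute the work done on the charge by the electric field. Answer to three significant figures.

-0.0236 J

The potential change for a displacement 31.5 cm in the direction of the field is ΔV = −Ed = -7500 V.
W_field = −qΔV = -0.0236 J.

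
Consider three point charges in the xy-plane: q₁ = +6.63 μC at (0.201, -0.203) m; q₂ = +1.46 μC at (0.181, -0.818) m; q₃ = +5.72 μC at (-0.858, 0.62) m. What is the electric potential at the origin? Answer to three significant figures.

Electric potential is a scalar, so the contributions from each charge add algebraically: V = Σ kqᵢ/rᵢ.
Distances from the field point to each charge: r₁ = 0.286 m, r₂ = 0.838 m, r₃ = 1.06 m.
V = k[(6.63×10⁻⁶)/(0.286) + (1.46×10⁻⁶)/(0.838) + (5.72×10⁻⁶)/(1.06)] = 2.73×10⁵ V.

2.73×10⁵ V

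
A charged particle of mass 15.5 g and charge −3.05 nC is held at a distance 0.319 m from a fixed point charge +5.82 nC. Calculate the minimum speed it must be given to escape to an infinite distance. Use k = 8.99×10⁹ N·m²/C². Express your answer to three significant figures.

To just escape, total mechanical energy must reach zero at infinity: ½mv²_min + U = 0, so ½mv²_min = −U = |kQq|/r.
|U| = |kQq|/r = (8.99×10⁹ N·m²/C²)(5.82×10⁻⁹)(3.05×10⁻⁹)/(0.319) = 5.00×10⁻⁷ J.
v_min = √(2|U|/m) = √(2·5.00×10⁻⁷/0.0155) = 8.03×10⁻³ m/s.

8.03×10⁻³ m/s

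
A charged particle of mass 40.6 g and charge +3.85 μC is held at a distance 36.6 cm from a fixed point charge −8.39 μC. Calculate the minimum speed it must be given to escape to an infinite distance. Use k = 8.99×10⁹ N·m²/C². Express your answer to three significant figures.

To just escape, total mechanical energy must reach zero at infinity: ½mv²_min + U = 0, so ½mv²_min = −U = |kQq|/r.
|U| = |kQq|/r = (8.99×10⁹ N·m²/C²)(8.39×10⁻⁶)(3.85×10⁻⁶)/(0.366) = 0.793 J.
v_min = √(2|U|/m) = √(2·0.793/0.0406) = 6.25 m/s.

6.25 m/s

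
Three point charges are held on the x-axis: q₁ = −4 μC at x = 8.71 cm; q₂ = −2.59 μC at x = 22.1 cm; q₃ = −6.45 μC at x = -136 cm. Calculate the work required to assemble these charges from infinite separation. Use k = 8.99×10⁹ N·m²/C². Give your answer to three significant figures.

The work to assemble the configuration equals its total potential energy, U = Σ kqᵢqⱼ/rᵢⱼ over all pairs.
Pair separations: r₁₂ = 0.134 m, r₁₃ = 1.45 m, r₂₃ = 1.58 m.
U = (0.696) + (0.160) + (0.0950) = 0.951 J.

0.951 J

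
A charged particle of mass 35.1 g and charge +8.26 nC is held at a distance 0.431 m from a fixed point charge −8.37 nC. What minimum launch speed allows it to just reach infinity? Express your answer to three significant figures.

To just escape, total mechanical energy must reach zero at infinity: ½mv²_min + U = 0, so ½mv²_min = −U = |kQq|/r.
|U| = |kQq|/r = (8.99×10⁹ N·m²/C²)(8.37×10⁻⁹)(8.26×10⁻⁹)/(0.431) = 1.44×10⁻⁶ J.
v_min = √(2|U|/m) = √(2·1.44×10⁻⁶/0.0351) = 9.06×10⁻³ m/s.

9.06×10⁻³ m/s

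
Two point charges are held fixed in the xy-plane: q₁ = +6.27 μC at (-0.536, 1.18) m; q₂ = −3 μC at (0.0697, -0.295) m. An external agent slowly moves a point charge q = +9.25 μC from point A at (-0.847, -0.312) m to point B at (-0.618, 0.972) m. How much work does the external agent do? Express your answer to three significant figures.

2.09 J

For quasistatic motion the external work equals the change in potential energy: W_ext = qΔV = q(V_B − V_A).
At A: distances to the source charges are 1.52 m, 0.917 m; V_A = Σ kqᵢ/rᵢ = 7570 V.
At B: distances to the source charges are 0.224 m, 1.44 m; V_B = Σ kqᵢ/rᵢ = 2.33×10⁵ V.
ΔV = V_B − V_A = 2.26×10⁵ V.
W_ext = qΔV = (9.25×10⁻⁶ C)(2.26×10⁵ V) = 2.09 J.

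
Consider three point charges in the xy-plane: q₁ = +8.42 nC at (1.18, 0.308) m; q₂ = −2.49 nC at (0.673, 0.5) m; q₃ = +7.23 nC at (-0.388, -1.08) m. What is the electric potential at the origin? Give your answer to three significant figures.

92.0 V

The total potential is the scalar sum of each charge's contribution, V = Σ kqᵢ/rᵢ.
Distances from the field point to each charge: r₁ = 1.22 m, r₂ = 0.838 m, r₃ = 1.15 m.
V = k[(8.42×10⁻⁹)/(1.22) + (-2.49×10⁻⁹)/(0.838) + (7.23×10⁻⁹)/(1.15)] = 92.0 V.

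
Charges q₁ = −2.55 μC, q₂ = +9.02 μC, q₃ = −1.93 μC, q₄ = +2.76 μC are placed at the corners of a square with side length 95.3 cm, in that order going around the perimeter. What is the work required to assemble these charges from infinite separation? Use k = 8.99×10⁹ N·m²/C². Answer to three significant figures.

The work to assemble the configuration equals its total potential energy, U = Σ kqᵢqⱼ/rᵢⱼ over all pairs.
The four side pairs have separation 0.953 m and the two diagonal pairs 1.35 m.
Summing all 6 pair terms gives U = -0.299 J.

-0.299 J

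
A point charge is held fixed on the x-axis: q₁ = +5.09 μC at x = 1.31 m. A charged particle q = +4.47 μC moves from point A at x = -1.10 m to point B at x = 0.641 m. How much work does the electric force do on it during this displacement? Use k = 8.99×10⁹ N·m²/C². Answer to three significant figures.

The work done by the electric force is W_field = −ΔU = −q(V_B − V_A) = q(V_A − V_B).
At A: distance to the source charge is 2.41 m; V_A = kq₁/r = 1.90×10⁴ V.
At B: distance to the source charge is 0.669 m; V_B = kq₁/r = 6.84×10⁴ V.
ΔV = V_B − V_A = 4.94×10⁴ V.
W_field = −qΔV = −(4.47×10⁻⁶ C)(4.94×10⁴ V) = -0.221 J.

-0.221 J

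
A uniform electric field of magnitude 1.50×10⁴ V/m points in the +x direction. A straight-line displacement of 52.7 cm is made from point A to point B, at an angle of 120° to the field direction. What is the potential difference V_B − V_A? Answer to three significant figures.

Only the component of displacement along E changes the potential: ΔV = −E·d·cosθ.
ΔV = −(1.50×10⁴ V/m)(0.527 m)cos120° = 3950 V.

3950 V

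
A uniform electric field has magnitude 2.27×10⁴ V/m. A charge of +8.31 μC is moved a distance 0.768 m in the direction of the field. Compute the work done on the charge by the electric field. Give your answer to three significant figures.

0.145 J

The potential change for a displacement 0.768 m in the direction of the field is ΔV = −Ed = -1.74×10⁴ V.
W_field = −qΔV = 0.145 J.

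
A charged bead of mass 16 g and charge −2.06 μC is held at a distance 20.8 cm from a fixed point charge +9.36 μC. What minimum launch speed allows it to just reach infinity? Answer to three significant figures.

10.2 m/s

To just escape, total mechanical energy must reach zero at infinity: ½mv²_min + U = 0, so ½mv²_min = −U = |kQq|/r.
|U| = |kQq|/r = (8.99×10⁹ N·m²/C²)(9.36×10⁻⁶)(2.06×10⁻⁶)/(0.208) = 0.833 J.
v_min = √(2|U|/m) = √(2·0.833/0.0160) = 10.2 m/s.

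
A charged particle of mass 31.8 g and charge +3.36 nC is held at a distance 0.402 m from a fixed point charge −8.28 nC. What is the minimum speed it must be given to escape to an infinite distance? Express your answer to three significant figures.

6.26×10⁻³ m/s

To just escape, total mechanical energy must reach zero at infinity: ½mv²_min + U = 0, so ½mv²_min = −U = |kQq|/r.
|U| = |kQq|/r = (8.99×10⁹ N·m²/C²)(8.28×10⁻⁹)(3.36×10⁻⁹)/(0.402) = 6.22×10⁻⁷ J.
v_min = √(2|U|/m) = √(2·6.22×10⁻⁷/0.0318) = 6.26×10⁻³ m/s.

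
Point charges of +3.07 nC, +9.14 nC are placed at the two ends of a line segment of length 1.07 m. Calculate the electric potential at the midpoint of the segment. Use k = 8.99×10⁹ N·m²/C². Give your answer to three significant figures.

Electric potential is a scalar, so the contributions from each charge add algebraically: V = Σ kqᵢ/rᵢ.
Each charge is 0.535 m from the midpoint.
V = k[(3.07×10⁻⁹)/(0.535) + (9.14×10⁻⁹)/(0.535)] = 205 V.

205 V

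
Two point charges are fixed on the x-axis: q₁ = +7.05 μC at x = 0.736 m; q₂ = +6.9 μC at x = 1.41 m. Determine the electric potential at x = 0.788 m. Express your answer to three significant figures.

1.32×10⁶ V

Electric potential is a scalar, so the contributions from each charge add algebraically: V = Σ kqᵢ/rᵢ.
Distances from the field point to each charge: r₁ = 0.0520 m, r₂ = 0.622 m.
V = k[(7.05×10⁻⁶)/(0.0520) + (6.90×10⁻⁶)/(0.622)] = 1.32×10⁶ V.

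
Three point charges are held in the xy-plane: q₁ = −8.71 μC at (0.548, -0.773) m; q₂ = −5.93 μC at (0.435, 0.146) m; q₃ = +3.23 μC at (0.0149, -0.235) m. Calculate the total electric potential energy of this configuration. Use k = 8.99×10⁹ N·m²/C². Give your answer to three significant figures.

-0.136 J

The work to assemble the configuration equals its total potential energy, U = Σ kqᵢqⱼ/rᵢⱼ over all pairs.
Pair separations: r₁₂ = 0.926 m, r₁₃ = 0.757 m, r₂₃ = 0.567 m.
U = (0.501) + (-0.334) + (-0.304) = -0.136 J.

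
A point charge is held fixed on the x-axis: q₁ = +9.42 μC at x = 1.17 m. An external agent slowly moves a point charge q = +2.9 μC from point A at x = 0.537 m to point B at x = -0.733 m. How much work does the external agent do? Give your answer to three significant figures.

For quasistatic motion the external work equals the change in potential energy: W_ext = qΔV = q(V_B − V_A).
At A: distance to the source charge is 0.633 m; V_A = kq₁/r = 1.34×10⁵ V.
At B: distance to the source charge is 1.90 m; V_B = kq₁/r = 4.45×10⁴ V.
ΔV = V_B − V_A = -8.93×10⁴ V.
W_ext = qΔV = (2.90×10⁻⁶ C)(-8.93×10⁴ V) = -0.259 J.

-0.259 J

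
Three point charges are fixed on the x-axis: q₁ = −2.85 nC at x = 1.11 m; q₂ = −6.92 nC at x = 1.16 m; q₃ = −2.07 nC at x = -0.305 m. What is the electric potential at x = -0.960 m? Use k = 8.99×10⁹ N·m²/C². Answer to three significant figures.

-70.1 V

The total potential is the scalar sum of each charge's contribution, V = Σ kqᵢ/rᵢ.
Distances from the field point to each charge: r₁ = 2.07 m, r₂ = 2.12 m, r₃ = 0.655 m.
V = k[(-2.85×10⁻⁹)/(2.07) + (-6.92×10⁻⁹)/(2.12) + (-2.07×10⁻⁹)/(0.655)] = -70.1 V.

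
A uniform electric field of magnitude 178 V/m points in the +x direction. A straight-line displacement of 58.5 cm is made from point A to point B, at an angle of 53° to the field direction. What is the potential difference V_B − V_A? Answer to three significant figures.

-62.7 V

Only the component of displacement along E changes the potential: ΔV = −E·d·cosθ.
ΔV = −(178 V/m)(0.585 m)cos53° = -62.7 V.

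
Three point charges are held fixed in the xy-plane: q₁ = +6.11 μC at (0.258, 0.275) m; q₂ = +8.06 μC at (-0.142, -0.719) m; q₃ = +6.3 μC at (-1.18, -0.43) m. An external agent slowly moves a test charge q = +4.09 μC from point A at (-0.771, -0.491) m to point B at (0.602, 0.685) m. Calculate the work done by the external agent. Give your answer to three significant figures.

-0.462 J

For quasistatic motion the external work equals the change in potential energy: W_ext = qΔV = q(V_B − V_A).
At A: distances to the source charges are 1.28 m, 0.669 m, 0.414 m; V_A = Σ kqᵢ/rᵢ = 2.88×10⁵ V.
At B: distances to the source charges are 0.535 m, 1.59 m, 2.10 m; V_B = Σ kqᵢ/rᵢ = 1.75×10⁵ V.
ΔV = V_B − V_A = -1.13×10⁵ V.
W_ext = qΔV = (4.09×10⁻⁶ C)(-1.13×10⁵ V) = -0.462 J.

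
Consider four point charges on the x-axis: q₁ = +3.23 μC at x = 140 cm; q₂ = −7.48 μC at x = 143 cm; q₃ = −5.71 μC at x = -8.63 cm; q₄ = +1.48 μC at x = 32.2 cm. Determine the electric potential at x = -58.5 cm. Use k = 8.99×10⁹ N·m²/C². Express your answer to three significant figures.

Electric potential is a scalar, so the contributions from each charge add algebraically: V = Σ kqᵢ/rᵢ.
Distances from the field point to each charge: r₁ = 1.98 m, r₂ = 2.01 m, r₃ = 0.499 m, r₄ = 0.907 m.
V = k[(3.23×10⁻⁶)/(1.98) + (-7.48×10⁻⁶)/(2.01) + (-5.71×10⁻⁶)/(0.499) + (1.48×10⁻⁶)/(0.907)] = -1.07×10⁵ V.

-1.07×10⁵ V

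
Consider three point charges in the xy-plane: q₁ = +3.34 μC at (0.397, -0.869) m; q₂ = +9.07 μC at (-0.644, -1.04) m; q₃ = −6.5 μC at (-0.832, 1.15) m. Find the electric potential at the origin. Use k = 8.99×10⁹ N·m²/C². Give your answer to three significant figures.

5.69×10⁴ V

The total potential is the scalar sum of each charge's contribution, V = Σ kqᵢ/rᵢ.
Distances from the field point to each charge: r₁ = 0.955 m, r₂ = 1.22 m, r₃ = 1.42 m.
V = k[(3.34×10⁻⁶)/(0.955) + (9.07×10⁻⁶)/(1.22) + (-6.50×10⁻⁶)/(1.42)] = 5.69×10⁴ V.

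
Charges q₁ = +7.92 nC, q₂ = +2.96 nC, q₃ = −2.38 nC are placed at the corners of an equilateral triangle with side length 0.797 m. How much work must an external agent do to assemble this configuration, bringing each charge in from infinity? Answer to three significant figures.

-2.76×10⁻⁸ J

The assembly work is the sum of pairwise potential energies, U = Σ_{i<j} kqᵢqⱼ/rᵢⱼ.
All three pair separations equal the side length, 0.797 m.
U = (2.64×10⁻⁷) + (-2.13×10⁻⁷) + (-7.95×10⁻⁸) = -2.76×10⁻⁸ J.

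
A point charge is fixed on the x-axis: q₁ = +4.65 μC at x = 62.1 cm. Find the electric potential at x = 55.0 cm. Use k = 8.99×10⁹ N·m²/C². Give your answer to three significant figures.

5.89×10⁵ V

The total potential is the scalar sum of each charge's contribution, V = Σ kqᵢ/rᵢ.
V = k[(4.65×10⁻⁶)/(0.0710)] = 5.89×10⁵ V.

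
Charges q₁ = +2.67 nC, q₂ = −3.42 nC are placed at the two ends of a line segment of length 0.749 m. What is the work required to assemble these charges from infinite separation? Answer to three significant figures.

The assembly work is the sum of pairwise potential energies, U = Σ_{i<j} kqᵢqⱼ/rᵢⱼ.
The separation is r = 0.749 m.
U = (-1.10×10⁻⁷) = -1.10×10⁻⁷ J.

-1.10×10⁻⁷ J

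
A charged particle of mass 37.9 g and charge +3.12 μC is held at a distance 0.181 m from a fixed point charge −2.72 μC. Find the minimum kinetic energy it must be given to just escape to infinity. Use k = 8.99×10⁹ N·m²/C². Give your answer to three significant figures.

0.422 J

To just escape, total mechanical energy must reach zero at infinity: ½mv²_min + U = 0, so ½mv²_min = −U = |kQq|/r.
|U| = |kQq|/r = (8.99×10⁹ N·m²/C²)(2.72×10⁻⁶)(3.12×10⁻⁶)/(0.181) = 0.422 J.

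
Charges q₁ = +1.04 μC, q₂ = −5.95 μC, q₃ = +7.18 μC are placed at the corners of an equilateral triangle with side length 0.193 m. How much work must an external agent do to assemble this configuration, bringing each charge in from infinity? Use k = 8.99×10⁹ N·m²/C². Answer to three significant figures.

The work to assemble the configuration equals its total potential energy, U = Σ kqᵢqⱼ/rᵢⱼ over all pairs.
All three pair separations equal the side length, 0.193 m.
U = (-0.288) + (0.348) + (-1.99) = -1.93 J.

-1.93 J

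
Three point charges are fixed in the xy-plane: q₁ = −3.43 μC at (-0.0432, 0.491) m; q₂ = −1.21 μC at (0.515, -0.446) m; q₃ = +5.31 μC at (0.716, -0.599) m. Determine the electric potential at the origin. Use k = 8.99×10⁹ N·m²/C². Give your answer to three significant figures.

Electric potential is a scalar, so the contributions from each charge add algebraically: V = Σ kqᵢ/rᵢ.
Distances from the field point to each charge: r₁ = 0.493 m, r₂ = 0.681 m, r₃ = 0.934 m.
V = k[(-3.43×10⁻⁶)/(0.493) + (-1.21×10⁻⁶)/(0.681) + (5.31×10⁻⁶)/(0.934)] = -2.74×10⁴ V.

-2.74×10⁴ V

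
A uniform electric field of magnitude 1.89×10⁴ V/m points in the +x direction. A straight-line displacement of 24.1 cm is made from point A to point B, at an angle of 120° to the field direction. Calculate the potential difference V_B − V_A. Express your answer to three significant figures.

Only the component of displacement along E changes the potential: ΔV = −E·d·cosθ.
ΔV = −(1.89×10⁴ V/m)(0.241 m)cos120° = 2280 V.

2280 V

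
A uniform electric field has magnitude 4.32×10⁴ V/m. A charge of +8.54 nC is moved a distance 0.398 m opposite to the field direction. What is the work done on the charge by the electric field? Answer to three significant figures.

The potential change for a displacement 0.398 m opposite to the field direction is ΔV = +Ed = 1.72×10⁴ V.
W_field = −qΔV = -1.47×10⁻⁴ J.

-1.47×10⁻⁴ J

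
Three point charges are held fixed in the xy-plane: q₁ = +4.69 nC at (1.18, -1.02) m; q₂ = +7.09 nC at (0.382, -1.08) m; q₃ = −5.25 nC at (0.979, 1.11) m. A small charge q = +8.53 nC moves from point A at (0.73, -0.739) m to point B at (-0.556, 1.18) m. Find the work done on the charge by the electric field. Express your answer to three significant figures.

The work done by the electric force is W_field = −ΔU = −q(V_B − V_A) = q(V_A − V_B).
At A: distances to the source charges are 0.531 m, 0.487 m, 1.87 m; V_A = Σ kqᵢ/rᵢ = 185 V.
At B: distances to the source charges are 2.80 m, 2.45 m, 1.54 m; V_B = Σ kqᵢ/rᵢ = 10.4 V.
ΔV = V_B − V_A = -175 V.
W_field = −qΔV = −(8.53×10⁻⁹ C)(-175 V) = 1.49×10⁻⁶ J.

1.49×10⁻⁶ J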